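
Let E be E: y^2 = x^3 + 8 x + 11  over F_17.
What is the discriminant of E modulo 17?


4 a^3 + 27 b^2 = 4*8^3 + 27*11^2 = 2048 + 3267 = 5315
Delta = -16 * (5315) = -85040
Delta mod 17 = 11

Delta = 11 (mod 17)


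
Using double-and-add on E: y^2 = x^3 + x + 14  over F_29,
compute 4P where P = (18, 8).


k = 4 = 100_2 (binary, LSB first: 001)
Double-and-add from P = (18, 8):
  bit 0 = 0: acc unchanged = O
  bit 1 = 0: acc unchanged = O
  bit 2 = 1: acc = O + (11, 14) = (11, 14)

4P = (11, 14)


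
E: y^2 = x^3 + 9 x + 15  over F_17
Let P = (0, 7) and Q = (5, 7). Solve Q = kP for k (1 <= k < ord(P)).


Enumerate multiples of P until we hit Q = (5, 7):
  1P = (0, 7)
  2P = (9, 3)
  3P = (4, 8)
  4P = (12, 7)
  5P = (5, 10)
  6P = (11, 0)
  7P = (5, 7)
Match found at i = 7.

k = 7


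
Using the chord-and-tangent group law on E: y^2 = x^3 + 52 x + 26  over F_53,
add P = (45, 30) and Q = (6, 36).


P != Q, so use the chord formula.
s = (y2 - y1) / (x2 - x1) = (6) / (14) mod 53 = 8
x3 = s^2 - x1 - x2 mod 53 = 8^2 - 45 - 6 = 13
y3 = s (x1 - x3) - y1 mod 53 = 8 * (45 - 13) - 30 = 14

P + Q = (13, 14)


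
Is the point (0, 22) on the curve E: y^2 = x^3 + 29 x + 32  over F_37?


Check whether y^2 = x^3 + 29 x + 32 (mod 37) for (x, y) = (0, 22).
LHS: y^2 = 22^2 mod 37 = 3
RHS: x^3 + 29 x + 32 = 0^3 + 29*0 + 32 mod 37 = 32
LHS != RHS

No, not on the curve


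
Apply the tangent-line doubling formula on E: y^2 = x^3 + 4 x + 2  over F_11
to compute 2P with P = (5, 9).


Doubling: s = (3 x1^2 + a) / (2 y1)
s = (3*5^2 + 4) / (2*9) mod 11 = 5
x3 = s^2 - 2 x1 mod 11 = 5^2 - 2*5 = 4
y3 = s (x1 - x3) - y1 mod 11 = 5 * (5 - 4) - 9 = 7

2P = (4, 7)


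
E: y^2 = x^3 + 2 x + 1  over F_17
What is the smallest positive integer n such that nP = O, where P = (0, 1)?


Compute successive multiples of P until we hit O:
  1P = (0, 1)
  2P = (1, 15)
  3P = (8, 6)
  4P = (7, 1)
  5P = (10, 16)
  6P = (5, 0)
  7P = (10, 1)
  8P = (7, 16)
  ... (continuing to 12P)
  12P = O

ord(P) = 12


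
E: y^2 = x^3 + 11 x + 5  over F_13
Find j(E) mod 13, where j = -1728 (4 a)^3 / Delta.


Delta = -16(4 a^3 + 27 b^2) mod 13 = 8
-1728 * (4 a)^3 = -1728 * (4*11)^3 mod 13 = 8
j = 8 * 8^(-1) mod 13 = 1

j = 1 (mod 13)


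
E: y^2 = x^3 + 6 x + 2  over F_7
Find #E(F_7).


For each x in F_7, count y with y^2 = x^3 + 6 x + 2 mod 7:
  x = 0: RHS = 2, y in [3, 4]  -> 2 point(s)
  x = 1: RHS = 2, y in [3, 4]  -> 2 point(s)
  x = 2: RHS = 1, y in [1, 6]  -> 2 point(s)
  x = 6: RHS = 2, y in [3, 4]  -> 2 point(s)
Affine points: 8. Add the point at infinity: total = 9.

#E(F_7) = 9


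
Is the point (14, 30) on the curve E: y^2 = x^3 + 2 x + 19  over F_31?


Check whether y^2 = x^3 + 2 x + 19 (mod 31) for (x, y) = (14, 30).
LHS: y^2 = 30^2 mod 31 = 1
RHS: x^3 + 2 x + 19 = 14^3 + 2*14 + 19 mod 31 = 1
LHS = RHS

Yes, on the curve


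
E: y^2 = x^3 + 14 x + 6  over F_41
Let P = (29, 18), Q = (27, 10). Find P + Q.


P != Q, so use the chord formula.
s = (y2 - y1) / (x2 - x1) = (33) / (39) mod 41 = 4
x3 = s^2 - x1 - x2 mod 41 = 4^2 - 29 - 27 = 1
y3 = s (x1 - x3) - y1 mod 41 = 4 * (29 - 1) - 18 = 12

P + Q = (1, 12)


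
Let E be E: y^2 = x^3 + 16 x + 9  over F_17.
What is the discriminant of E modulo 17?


4 a^3 + 27 b^2 = 4*16^3 + 27*9^2 = 16384 + 2187 = 18571
Delta = -16 * (18571) = -297136
Delta mod 17 = 7

Delta = 7 (mod 17)


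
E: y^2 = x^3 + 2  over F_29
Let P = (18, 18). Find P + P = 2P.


Doubling: s = (3 x1^2 + a) / (2 y1)
s = (3*18^2 + 0) / (2*18) mod 29 = 27
x3 = s^2 - 2 x1 mod 29 = 27^2 - 2*18 = 26
y3 = s (x1 - x3) - y1 mod 29 = 27 * (18 - 26) - 18 = 27

2P = (26, 27)


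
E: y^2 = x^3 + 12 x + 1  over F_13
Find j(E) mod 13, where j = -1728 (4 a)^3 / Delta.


Delta = -16(4 a^3 + 27 b^2) mod 13 = 9
-1728 * (4 a)^3 = -1728 * (4*12)^3 mod 13 = 1
j = 1 * 9^(-1) mod 13 = 3

j = 3 (mod 13)


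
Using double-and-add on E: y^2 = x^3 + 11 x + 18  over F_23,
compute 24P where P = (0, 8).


k = 24 = 11000_2 (binary, LSB first: 00011)
Double-and-add from P = (0, 8):
  bit 0 = 0: acc unchanged = O
  bit 1 = 0: acc unchanged = O
  bit 2 = 0: acc unchanged = O
  bit 3 = 1: acc = O + (9, 15) = (9, 15)
  bit 4 = 1: acc = (9, 15) + (13, 14) = (14, 15)

24P = (14, 15)


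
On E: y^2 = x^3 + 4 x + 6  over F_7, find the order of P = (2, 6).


Compute successive multiples of P until we hit O:
  1P = (2, 6)
  2P = (4, 3)
  3P = (5, 2)
  4P = (1, 2)
  5P = (6, 6)
  6P = (6, 1)
  7P = (1, 5)
  8P = (5, 5)
  ... (continuing to 11P)
  11P = O

ord(P) = 11


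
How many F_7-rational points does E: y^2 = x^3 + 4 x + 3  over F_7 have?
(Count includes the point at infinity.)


For each x in F_7, count y with y^2 = x^3 + 4 x + 3 mod 7:
  x = 1: RHS = 1, y in [1, 6]  -> 2 point(s)
  x = 3: RHS = 0, y in [0]  -> 1 point(s)
  x = 5: RHS = 1, y in [1, 6]  -> 2 point(s)
Affine points: 5. Add the point at infinity: total = 6.

#E(F_7) = 6


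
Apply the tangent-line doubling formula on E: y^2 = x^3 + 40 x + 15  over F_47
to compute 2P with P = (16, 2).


Doubling: s = (3 x1^2 + a) / (2 y1)
s = (3*16^2 + 40) / (2*2) mod 47 = 14
x3 = s^2 - 2 x1 mod 47 = 14^2 - 2*16 = 23
y3 = s (x1 - x3) - y1 mod 47 = 14 * (16 - 23) - 2 = 41

2P = (23, 41)


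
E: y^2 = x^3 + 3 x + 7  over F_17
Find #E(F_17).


For each x in F_17, count y with y^2 = x^3 + 3 x + 7 mod 17:
  x = 2: RHS = 4, y in [2, 15]  -> 2 point(s)
  x = 3: RHS = 9, y in [3, 14]  -> 2 point(s)
  x = 4: RHS = 15, y in [7, 10]  -> 2 point(s)
  x = 8: RHS = 16, y in [4, 13]  -> 2 point(s)
  x = 9: RHS = 15, y in [7, 10]  -> 2 point(s)
  x = 10: RHS = 0, y in [0]  -> 1 point(s)
  x = 13: RHS = 16, y in [4, 13]  -> 2 point(s)
Affine points: 13. Add the point at infinity: total = 14.

#E(F_17) = 14


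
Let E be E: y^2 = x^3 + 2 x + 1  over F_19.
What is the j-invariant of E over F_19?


Delta = -16(4 a^3 + 27 b^2) mod 19 = 6
-1728 * (4 a)^3 = -1728 * (4*2)^3 mod 19 = 18
j = 18 * 6^(-1) mod 19 = 3

j = 3 (mod 19)


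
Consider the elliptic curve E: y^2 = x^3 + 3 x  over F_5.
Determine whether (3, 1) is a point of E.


Check whether y^2 = x^3 + 3 x + 0 (mod 5) for (x, y) = (3, 1).
LHS: y^2 = 1^2 mod 5 = 1
RHS: x^3 + 3 x + 0 = 3^3 + 3*3 + 0 mod 5 = 1
LHS = RHS

Yes, on the curve


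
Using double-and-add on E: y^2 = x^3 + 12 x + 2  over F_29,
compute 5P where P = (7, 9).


k = 5 = 101_2 (binary, LSB first: 101)
Double-and-add from P = (7, 9):
  bit 0 = 1: acc = O + (7, 9) = (7, 9)
  bit 1 = 0: acc unchanged = (7, 9)
  bit 2 = 1: acc = (7, 9) + (19, 10) = (2, 18)

5P = (2, 18)


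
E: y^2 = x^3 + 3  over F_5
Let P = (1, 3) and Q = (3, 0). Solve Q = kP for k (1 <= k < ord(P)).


Enumerate multiples of P until we hit Q = (3, 0):
  1P = (1, 3)
  2P = (2, 4)
  3P = (3, 0)
Match found at i = 3.

k = 3


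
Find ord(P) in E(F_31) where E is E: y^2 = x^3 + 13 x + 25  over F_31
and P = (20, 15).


Compute successive multiples of P until we hit O:
  1P = (20, 15)
  2P = (7, 26)
  3P = (6, 28)
  4P = (25, 14)
  5P = (22, 4)
  6P = (27, 8)
  7P = (16, 12)
  8P = (13, 29)
  ... (continuing to 31P)
  31P = O

ord(P) = 31


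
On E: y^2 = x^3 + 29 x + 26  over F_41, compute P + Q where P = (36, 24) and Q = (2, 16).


P != Q, so use the chord formula.
s = (y2 - y1) / (x2 - x1) = (33) / (7) mod 41 = 34
x3 = s^2 - x1 - x2 mod 41 = 34^2 - 36 - 2 = 11
y3 = s (x1 - x3) - y1 mod 41 = 34 * (36 - 11) - 24 = 6

P + Q = (11, 6)


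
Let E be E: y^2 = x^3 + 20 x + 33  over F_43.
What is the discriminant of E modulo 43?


4 a^3 + 27 b^2 = 4*20^3 + 27*33^2 = 32000 + 29403 = 61403
Delta = -16 * (61403) = -982448
Delta mod 43 = 16

Delta = 16 (mod 43)


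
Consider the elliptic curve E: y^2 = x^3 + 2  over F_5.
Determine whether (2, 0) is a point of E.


Check whether y^2 = x^3 + 0 x + 2 (mod 5) for (x, y) = (2, 0).
LHS: y^2 = 0^2 mod 5 = 0
RHS: x^3 + 0 x + 2 = 2^3 + 0*2 + 2 mod 5 = 0
LHS = RHS

Yes, on the curve


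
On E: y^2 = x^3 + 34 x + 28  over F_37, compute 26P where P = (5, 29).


k = 26 = 11010_2 (binary, LSB first: 01011)
Double-and-add from P = (5, 29):
  bit 0 = 0: acc unchanged = O
  bit 1 = 1: acc = O + (1, 27) = (1, 27)
  bit 2 = 0: acc unchanged = (1, 27)
  bit 3 = 1: acc = (1, 27) + (3, 34) = (36, 17)
  bit 4 = 1: acc = (36, 17) + (10, 31) = (18, 16)

26P = (18, 16)


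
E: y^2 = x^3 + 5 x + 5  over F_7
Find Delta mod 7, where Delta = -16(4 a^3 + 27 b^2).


4 a^3 + 27 b^2 = 4*5^3 + 27*5^2 = 500 + 675 = 1175
Delta = -16 * (1175) = -18800
Delta mod 7 = 2

Delta = 2 (mod 7)


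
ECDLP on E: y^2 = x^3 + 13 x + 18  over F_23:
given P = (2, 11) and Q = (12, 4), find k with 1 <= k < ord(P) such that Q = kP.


Enumerate multiples of P until we hit Q = (12, 4):
  1P = (2, 11)
  2P = (0, 8)
  3P = (6, 6)
  4P = (18, 9)
  5P = (12, 19)
  6P = (17, 0)
  7P = (12, 4)
Match found at i = 7.

k = 7


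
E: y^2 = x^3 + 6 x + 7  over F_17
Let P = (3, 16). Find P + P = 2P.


Doubling: s = (3 x1^2 + a) / (2 y1)
s = (3*3^2 + 6) / (2*16) mod 17 = 9
x3 = s^2 - 2 x1 mod 17 = 9^2 - 2*3 = 7
y3 = s (x1 - x3) - y1 mod 17 = 9 * (3 - 7) - 16 = 16

2P = (7, 16)


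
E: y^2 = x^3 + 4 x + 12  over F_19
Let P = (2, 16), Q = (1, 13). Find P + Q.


P != Q, so use the chord formula.
s = (y2 - y1) / (x2 - x1) = (16) / (18) mod 19 = 3
x3 = s^2 - x1 - x2 mod 19 = 3^2 - 2 - 1 = 6
y3 = s (x1 - x3) - y1 mod 19 = 3 * (2 - 6) - 16 = 10

P + Q = (6, 10)


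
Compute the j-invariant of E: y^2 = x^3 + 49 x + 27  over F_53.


Delta = -16(4 a^3 + 27 b^2) mod 53 = 13
-1728 * (4 a)^3 = -1728 * (4*49)^3 mod 53 = 3
j = 3 * 13^(-1) mod 53 = 41

j = 41 (mod 53)


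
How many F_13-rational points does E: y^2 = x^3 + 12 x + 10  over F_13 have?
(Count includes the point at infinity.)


For each x in F_13, count y with y^2 = x^3 + 12 x + 10 mod 13:
  x = 0: RHS = 10, y in [6, 7]  -> 2 point(s)
  x = 1: RHS = 10, y in [6, 7]  -> 2 point(s)
  x = 2: RHS = 3, y in [4, 9]  -> 2 point(s)
  x = 5: RHS = 0, y in [0]  -> 1 point(s)
  x = 6: RHS = 12, y in [5, 8]  -> 2 point(s)
  x = 10: RHS = 12, y in [5, 8]  -> 2 point(s)
  x = 11: RHS = 4, y in [2, 11]  -> 2 point(s)
  x = 12: RHS = 10, y in [6, 7]  -> 2 point(s)
Affine points: 15. Add the point at infinity: total = 16.

#E(F_13) = 16


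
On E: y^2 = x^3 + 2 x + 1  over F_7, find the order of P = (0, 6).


Compute successive multiples of P until we hit O:
  1P = (0, 6)
  2P = (1, 2)
  3P = (1, 5)
  4P = (0, 1)
  5P = O

ord(P) = 5


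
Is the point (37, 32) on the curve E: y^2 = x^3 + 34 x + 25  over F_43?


Check whether y^2 = x^3 + 34 x + 25 (mod 43) for (x, y) = (37, 32).
LHS: y^2 = 32^2 mod 43 = 35
RHS: x^3 + 34 x + 25 = 37^3 + 34*37 + 25 mod 43 = 35
LHS = RHS

Yes, on the curve


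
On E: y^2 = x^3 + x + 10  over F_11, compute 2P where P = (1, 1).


k = 2 = 10_2 (binary, LSB first: 01)
Double-and-add from P = (1, 1):
  bit 0 = 0: acc unchanged = O
  bit 1 = 1: acc = O + (2, 8) = (2, 8)

2P = (2, 8)


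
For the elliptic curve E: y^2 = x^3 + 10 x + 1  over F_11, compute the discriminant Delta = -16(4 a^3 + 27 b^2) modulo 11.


4 a^3 + 27 b^2 = 4*10^3 + 27*1^2 = 4000 + 27 = 4027
Delta = -16 * (4027) = -64432
Delta mod 11 = 6

Delta = 6 (mod 11)


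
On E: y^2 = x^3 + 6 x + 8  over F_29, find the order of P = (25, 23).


Compute successive multiples of P until we hit O:
  1P = (25, 23)
  2P = (21, 17)
  3P = (7, 4)
  4P = (17, 8)
  5P = (10, 16)
  6P = (16, 16)
  7P = (4, 3)
  8P = (28, 28)
  ... (continuing to 30P)
  30P = O

ord(P) = 30


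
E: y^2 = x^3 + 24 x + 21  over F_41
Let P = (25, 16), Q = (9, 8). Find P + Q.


P != Q, so use the chord formula.
s = (y2 - y1) / (x2 - x1) = (33) / (25) mod 41 = 21
x3 = s^2 - x1 - x2 mod 41 = 21^2 - 25 - 9 = 38
y3 = s (x1 - x3) - y1 mod 41 = 21 * (25 - 38) - 16 = 39

P + Q = (38, 39)


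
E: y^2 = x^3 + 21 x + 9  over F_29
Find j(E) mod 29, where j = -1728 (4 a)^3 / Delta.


Delta = -16(4 a^3 + 27 b^2) mod 29 = 9
-1728 * (4 a)^3 = -1728 * (4*21)^3 mod 29 = 24
j = 24 * 9^(-1) mod 29 = 22

j = 22 (mod 29)


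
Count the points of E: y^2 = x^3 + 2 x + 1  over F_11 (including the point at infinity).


For each x in F_11, count y with y^2 = x^3 + 2 x + 1 mod 11:
  x = 0: RHS = 1, y in [1, 10]  -> 2 point(s)
  x = 1: RHS = 4, y in [2, 9]  -> 2 point(s)
  x = 3: RHS = 1, y in [1, 10]  -> 2 point(s)
  x = 5: RHS = 4, y in [2, 9]  -> 2 point(s)
  x = 6: RHS = 9, y in [3, 8]  -> 2 point(s)
  x = 8: RHS = 1, y in [1, 10]  -> 2 point(s)
  x = 9: RHS = 0, y in [0]  -> 1 point(s)
  x = 10: RHS = 9, y in [3, 8]  -> 2 point(s)
Affine points: 15. Add the point at infinity: total = 16.

#E(F_11) = 16


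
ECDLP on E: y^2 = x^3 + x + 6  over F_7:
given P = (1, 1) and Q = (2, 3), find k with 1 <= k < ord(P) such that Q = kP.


Enumerate multiples of P until we hit Q = (2, 3):
  1P = (1, 1)
  2P = (2, 4)
  3P = (6, 5)
  4P = (4, 5)
  5P = (3, 1)
  6P = (3, 6)
  7P = (4, 2)
  8P = (6, 2)
  9P = (2, 3)
Match found at i = 9.

k = 9


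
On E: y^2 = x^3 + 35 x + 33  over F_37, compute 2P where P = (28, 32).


Doubling: s = (3 x1^2 + a) / (2 y1)
s = (3*28^2 + 35) / (2*32) mod 37 = 24
x3 = s^2 - 2 x1 mod 37 = 24^2 - 2*28 = 2
y3 = s (x1 - x3) - y1 mod 37 = 24 * (28 - 2) - 32 = 0

2P = (2, 0)


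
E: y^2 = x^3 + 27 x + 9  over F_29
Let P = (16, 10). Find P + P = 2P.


Doubling: s = (3 x1^2 + a) / (2 y1)
s = (3*16^2 + 27) / (2*10) mod 29 = 18
x3 = s^2 - 2 x1 mod 29 = 18^2 - 2*16 = 2
y3 = s (x1 - x3) - y1 mod 29 = 18 * (16 - 2) - 10 = 10

2P = (2, 10)


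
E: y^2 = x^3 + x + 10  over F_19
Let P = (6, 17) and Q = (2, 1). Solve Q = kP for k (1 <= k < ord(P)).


Enumerate multiples of P until we hit Q = (2, 1):
  1P = (6, 17)
  2P = (5, 8)
  3P = (13, 15)
  4P = (9, 11)
  5P = (8, 6)
  6P = (2, 18)
  7P = (17, 0)
  8P = (2, 1)
Match found at i = 8.

k = 8


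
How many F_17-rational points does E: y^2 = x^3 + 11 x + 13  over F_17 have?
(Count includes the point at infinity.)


For each x in F_17, count y with y^2 = x^3 + 11 x + 13 mod 17:
  x = 0: RHS = 13, y in [8, 9]  -> 2 point(s)
  x = 1: RHS = 8, y in [5, 12]  -> 2 point(s)
  x = 2: RHS = 9, y in [3, 14]  -> 2 point(s)
  x = 4: RHS = 2, y in [6, 11]  -> 2 point(s)
  x = 7: RHS = 8, y in [5, 12]  -> 2 point(s)
  x = 8: RHS = 1, y in [1, 16]  -> 2 point(s)
  x = 9: RHS = 8, y in [5, 12]  -> 2 point(s)
  x = 10: RHS = 1, y in [1, 16]  -> 2 point(s)
  x = 14: RHS = 4, y in [2, 15]  -> 2 point(s)
  x = 15: RHS = 0, y in [0]  -> 1 point(s)
  x = 16: RHS = 1, y in [1, 16]  -> 2 point(s)
Affine points: 21. Add the point at infinity: total = 22.

#E(F_17) = 22


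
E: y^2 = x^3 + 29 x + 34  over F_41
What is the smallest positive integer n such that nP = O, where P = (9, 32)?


Compute successive multiples of P until we hit O:
  1P = (9, 32)
  2P = (18, 22)
  3P = (37, 31)
  4P = (28, 17)
  5P = (22, 2)
  6P = (26, 23)
  7P = (26, 18)
  8P = (22, 39)
  ... (continuing to 13P)
  13P = O

ord(P) = 13


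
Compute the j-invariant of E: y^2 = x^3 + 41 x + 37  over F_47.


Delta = -16(4 a^3 + 27 b^2) mod 47 = 46
-1728 * (4 a)^3 = -1728 * (4*41)^3 mod 47 = 28
j = 28 * 46^(-1) mod 47 = 19

j = 19 (mod 47)


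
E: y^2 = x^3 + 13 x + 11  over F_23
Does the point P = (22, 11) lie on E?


Check whether y^2 = x^3 + 13 x + 11 (mod 23) for (x, y) = (22, 11).
LHS: y^2 = 11^2 mod 23 = 6
RHS: x^3 + 13 x + 11 = 22^3 + 13*22 + 11 mod 23 = 20
LHS != RHS

No, not on the curve


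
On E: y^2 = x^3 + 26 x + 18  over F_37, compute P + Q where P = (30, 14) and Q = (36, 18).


P != Q, so use the chord formula.
s = (y2 - y1) / (x2 - x1) = (4) / (6) mod 37 = 13
x3 = s^2 - x1 - x2 mod 37 = 13^2 - 30 - 36 = 29
y3 = s (x1 - x3) - y1 mod 37 = 13 * (30 - 29) - 14 = 36

P + Q = (29, 36)


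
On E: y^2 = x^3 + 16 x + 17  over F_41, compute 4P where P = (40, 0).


k = 4 = 100_2 (binary, LSB first: 001)
Double-and-add from P = (40, 0):
  bit 0 = 0: acc unchanged = O
  bit 1 = 0: acc unchanged = O
  bit 2 = 1: acc = O + O = O

4P = O


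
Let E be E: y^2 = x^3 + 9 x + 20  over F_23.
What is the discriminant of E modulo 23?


4 a^3 + 27 b^2 = 4*9^3 + 27*20^2 = 2916 + 10800 = 13716
Delta = -16 * (13716) = -219456
Delta mod 23 = 10

Delta = 10 (mod 23)


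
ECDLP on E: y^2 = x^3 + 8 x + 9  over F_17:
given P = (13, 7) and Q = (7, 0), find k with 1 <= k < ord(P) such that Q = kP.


Enumerate multiples of P until we hit Q = (7, 0):
  1P = (13, 7)
  2P = (7, 0)
Match found at i = 2.

k = 2


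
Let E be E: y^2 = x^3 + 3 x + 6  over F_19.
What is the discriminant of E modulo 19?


4 a^3 + 27 b^2 = 4*3^3 + 27*6^2 = 108 + 972 = 1080
Delta = -16 * (1080) = -17280
Delta mod 19 = 10

Delta = 10 (mod 19)


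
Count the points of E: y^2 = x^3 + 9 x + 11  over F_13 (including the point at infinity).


For each x in F_13, count y with y^2 = x^3 + 9 x + 11 mod 13:
  x = 3: RHS = 0, y in [0]  -> 1 point(s)
  x = 5: RHS = 12, y in [5, 8]  -> 2 point(s)
  x = 7: RHS = 1, y in [1, 12]  -> 2 point(s)
  x = 8: RHS = 10, y in [6, 7]  -> 2 point(s)
  x = 10: RHS = 9, y in [3, 10]  -> 2 point(s)
  x = 12: RHS = 1, y in [1, 12]  -> 2 point(s)
Affine points: 11. Add the point at infinity: total = 12.

#E(F_13) = 12


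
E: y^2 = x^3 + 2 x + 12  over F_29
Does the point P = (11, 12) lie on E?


Check whether y^2 = x^3 + 2 x + 12 (mod 29) for (x, y) = (11, 12).
LHS: y^2 = 12^2 mod 29 = 28
RHS: x^3 + 2 x + 12 = 11^3 + 2*11 + 12 mod 29 = 2
LHS != RHS

No, not on the curve


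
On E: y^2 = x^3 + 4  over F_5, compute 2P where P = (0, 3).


Doubling: s = (3 x1^2 + a) / (2 y1)
s = (3*0^2 + 0) / (2*3) mod 5 = 0
x3 = s^2 - 2 x1 mod 5 = 0^2 - 2*0 = 0
y3 = s (x1 - x3) - y1 mod 5 = 0 * (0 - 0) - 3 = 2

2P = (0, 2)


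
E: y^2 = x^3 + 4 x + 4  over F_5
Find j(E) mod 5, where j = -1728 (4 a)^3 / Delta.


Delta = -16(4 a^3 + 27 b^2) mod 5 = 2
-1728 * (4 a)^3 = -1728 * (4*4)^3 mod 5 = 2
j = 2 * 2^(-1) mod 5 = 1

j = 1 (mod 5)


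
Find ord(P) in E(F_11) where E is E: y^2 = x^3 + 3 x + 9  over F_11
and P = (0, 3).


Compute successive multiples of P until we hit O:
  1P = (0, 3)
  2P = (3, 1)
  3P = (6, 1)
  4P = (10, 4)
  5P = (2, 10)
  6P = (2, 1)
  7P = (10, 7)
  8P = (6, 10)
  ... (continuing to 11P)
  11P = O

ord(P) = 11


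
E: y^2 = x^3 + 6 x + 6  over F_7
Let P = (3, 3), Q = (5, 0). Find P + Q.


P != Q, so use the chord formula.
s = (y2 - y1) / (x2 - x1) = (4) / (2) mod 7 = 2
x3 = s^2 - x1 - x2 mod 7 = 2^2 - 3 - 5 = 3
y3 = s (x1 - x3) - y1 mod 7 = 2 * (3 - 3) - 3 = 4

P + Q = (3, 4)


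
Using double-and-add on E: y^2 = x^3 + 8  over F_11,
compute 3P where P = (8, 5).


k = 3 = 11_2 (binary, LSB first: 11)
Double-and-add from P = (8, 5):
  bit 0 = 1: acc = O + (8, 5) = (8, 5)
  bit 1 = 1: acc = (8, 5) + (9, 0) = (8, 6)

3P = (8, 6)


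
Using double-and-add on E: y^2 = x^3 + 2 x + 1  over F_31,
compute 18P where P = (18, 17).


k = 18 = 10010_2 (binary, LSB first: 01001)
Double-and-add from P = (18, 17):
  bit 0 = 0: acc unchanged = O
  bit 1 = 1: acc = O + (0, 30) = (0, 30)
  bit 2 = 0: acc unchanged = (0, 30)
  bit 3 = 0: acc unchanged = (0, 30)
  bit 4 = 1: acc = (0, 30) + (17, 22) = (8, 23)

18P = (8, 23)


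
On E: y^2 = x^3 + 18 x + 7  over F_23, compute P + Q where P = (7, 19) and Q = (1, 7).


P != Q, so use the chord formula.
s = (y2 - y1) / (x2 - x1) = (11) / (17) mod 23 = 2
x3 = s^2 - x1 - x2 mod 23 = 2^2 - 7 - 1 = 19
y3 = s (x1 - x3) - y1 mod 23 = 2 * (7 - 19) - 19 = 3

P + Q = (19, 3)


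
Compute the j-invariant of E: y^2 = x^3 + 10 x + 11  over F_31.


Delta = -16(4 a^3 + 27 b^2) mod 31 = 9
-1728 * (4 a)^3 = -1728 * (4*10)^3 mod 31 = 4
j = 4 * 9^(-1) mod 31 = 28

j = 28 (mod 31)


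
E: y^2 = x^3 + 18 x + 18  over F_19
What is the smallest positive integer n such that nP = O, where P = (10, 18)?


Compute successive multiples of P until we hit O:
  1P = (10, 18)
  2P = (10, 1)
  3P = O

ord(P) = 3


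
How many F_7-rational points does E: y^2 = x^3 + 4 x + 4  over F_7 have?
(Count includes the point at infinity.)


For each x in F_7, count y with y^2 = x^3 + 4 x + 4 mod 7:
  x = 0: RHS = 4, y in [2, 5]  -> 2 point(s)
  x = 1: RHS = 2, y in [3, 4]  -> 2 point(s)
  x = 3: RHS = 1, y in [1, 6]  -> 2 point(s)
  x = 4: RHS = 0, y in [0]  -> 1 point(s)
  x = 5: RHS = 2, y in [3, 4]  -> 2 point(s)
Affine points: 9. Add the point at infinity: total = 10.

#E(F_7) = 10


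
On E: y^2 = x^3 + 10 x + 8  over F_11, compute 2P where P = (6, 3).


Doubling: s = (3 x1^2 + a) / (2 y1)
s = (3*6^2 + 10) / (2*3) mod 11 = 5
x3 = s^2 - 2 x1 mod 11 = 5^2 - 2*6 = 2
y3 = s (x1 - x3) - y1 mod 11 = 5 * (6 - 2) - 3 = 6

2P = (2, 6)


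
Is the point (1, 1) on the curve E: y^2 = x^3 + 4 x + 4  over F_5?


Check whether y^2 = x^3 + 4 x + 4 (mod 5) for (x, y) = (1, 1).
LHS: y^2 = 1^2 mod 5 = 1
RHS: x^3 + 4 x + 4 = 1^3 + 4*1 + 4 mod 5 = 4
LHS != RHS

No, not on the curve


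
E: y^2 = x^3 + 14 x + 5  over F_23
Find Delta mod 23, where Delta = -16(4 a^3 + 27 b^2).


4 a^3 + 27 b^2 = 4*14^3 + 27*5^2 = 10976 + 675 = 11651
Delta = -16 * (11651) = -186416
Delta mod 23 = 22

Delta = 22 (mod 23)


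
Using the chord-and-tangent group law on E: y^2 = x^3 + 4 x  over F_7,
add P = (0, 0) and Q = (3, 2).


P != Q, so use the chord formula.
s = (y2 - y1) / (x2 - x1) = (2) / (3) mod 7 = 3
x3 = s^2 - x1 - x2 mod 7 = 3^2 - 0 - 3 = 6
y3 = s (x1 - x3) - y1 mod 7 = 3 * (0 - 6) - 0 = 3

P + Q = (6, 3)


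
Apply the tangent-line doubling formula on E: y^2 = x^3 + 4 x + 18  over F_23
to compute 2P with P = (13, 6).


Doubling: s = (3 x1^2 + a) / (2 y1)
s = (3*13^2 + 4) / (2*6) mod 23 = 10
x3 = s^2 - 2 x1 mod 23 = 10^2 - 2*13 = 5
y3 = s (x1 - x3) - y1 mod 23 = 10 * (13 - 5) - 6 = 5

2P = (5, 5)


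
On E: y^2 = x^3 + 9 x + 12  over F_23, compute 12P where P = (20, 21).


k = 12 = 1100_2 (binary, LSB first: 0011)
Double-and-add from P = (20, 21):
  bit 0 = 0: acc unchanged = O
  bit 1 = 0: acc unchanged = O
  bit 2 = 1: acc = O + (0, 9) = (0, 9)
  bit 3 = 1: acc = (0, 9) + (6, 11) = (12, 10)

12P = (12, 10)


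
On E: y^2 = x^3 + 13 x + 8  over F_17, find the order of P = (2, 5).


Compute successive multiples of P until we hit O:
  1P = (2, 5)
  2P = (15, 5)
  3P = (0, 12)
  4P = (6, 9)
  5P = (10, 4)
  6P = (9, 15)
  7P = (7, 0)
  8P = (9, 2)
  ... (continuing to 14P)
  14P = O

ord(P) = 14


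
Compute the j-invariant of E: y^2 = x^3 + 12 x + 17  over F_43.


Delta = -16(4 a^3 + 27 b^2) mod 43 = 28
-1728 * (4 a)^3 = -1728 * (4*12)^3 mod 43 = 32
j = 32 * 28^(-1) mod 43 = 38

j = 38 (mod 43)


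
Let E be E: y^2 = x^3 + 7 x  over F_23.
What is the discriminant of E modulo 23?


4 a^3 + 27 b^2 = 4*7^3 + 27*0^2 = 1372 + 0 = 1372
Delta = -16 * (1372) = -21952
Delta mod 23 = 13

Delta = 13 (mod 23)


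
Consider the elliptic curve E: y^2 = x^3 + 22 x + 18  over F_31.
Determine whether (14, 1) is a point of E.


Check whether y^2 = x^3 + 22 x + 18 (mod 31) for (x, y) = (14, 1).
LHS: y^2 = 1^2 mod 31 = 1
RHS: x^3 + 22 x + 18 = 14^3 + 22*14 + 18 mod 31 = 1
LHS = RHS

Yes, on the curve


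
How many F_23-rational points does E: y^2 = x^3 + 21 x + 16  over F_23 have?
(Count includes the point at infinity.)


For each x in F_23, count y with y^2 = x^3 + 21 x + 16 mod 23:
  x = 0: RHS = 16, y in [4, 19]  -> 2 point(s)
  x = 4: RHS = 3, y in [7, 16]  -> 2 point(s)
  x = 5: RHS = 16, y in [4, 19]  -> 2 point(s)
  x = 6: RHS = 13, y in [6, 17]  -> 2 point(s)
  x = 7: RHS = 0, y in [0]  -> 1 point(s)
  x = 8: RHS = 6, y in [11, 12]  -> 2 point(s)
  x = 12: RHS = 18, y in [8, 15]  -> 2 point(s)
  x = 13: RHS = 2, y in [5, 18]  -> 2 point(s)
  x = 14: RHS = 18, y in [8, 15]  -> 2 point(s)
  x = 15: RHS = 3, y in [7, 16]  -> 2 point(s)
  x = 16: RHS = 9, y in [3, 20]  -> 2 point(s)
  x = 18: RHS = 16, y in [4, 19]  -> 2 point(s)
  x = 19: RHS = 6, y in [11, 12]  -> 2 point(s)
  x = 20: RHS = 18, y in [8, 15]  -> 2 point(s)
  x = 21: RHS = 12, y in [9, 14]  -> 2 point(s)
Affine points: 29. Add the point at infinity: total = 30.

#E(F_23) = 30


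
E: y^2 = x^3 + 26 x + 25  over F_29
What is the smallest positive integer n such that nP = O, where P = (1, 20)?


Compute successive multiples of P until we hit O:
  1P = (1, 20)
  2P = (27, 9)
  3P = (8, 22)
  4P = (26, 6)
  5P = (7, 17)
  6P = (14, 1)
  7P = (23, 1)
  8P = (10, 26)
  ... (continuing to 31P)
  31P = O

ord(P) = 31


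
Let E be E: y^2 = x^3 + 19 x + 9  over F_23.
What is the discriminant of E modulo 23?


4 a^3 + 27 b^2 = 4*19^3 + 27*9^2 = 27436 + 2187 = 29623
Delta = -16 * (29623) = -473968
Delta mod 23 = 16

Delta = 16 (mod 23)


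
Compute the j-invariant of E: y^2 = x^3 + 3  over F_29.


Delta = -16(4 a^3 + 27 b^2) mod 29 = 27
-1728 * (4 a)^3 = -1728 * (4*0)^3 mod 29 = 0
j = 0 * 27^(-1) mod 29 = 0

j = 0 (mod 29)


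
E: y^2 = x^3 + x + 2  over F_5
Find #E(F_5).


For each x in F_5, count y with y^2 = x^3 + 1 x + 2 mod 5:
  x = 1: RHS = 4, y in [2, 3]  -> 2 point(s)
  x = 4: RHS = 0, y in [0]  -> 1 point(s)
Affine points: 3. Add the point at infinity: total = 4.

#E(F_5) = 4


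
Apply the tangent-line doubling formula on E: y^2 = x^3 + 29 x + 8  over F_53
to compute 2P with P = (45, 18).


Doubling: s = (3 x1^2 + a) / (2 y1)
s = (3*45^2 + 29) / (2*18) mod 53 = 40
x3 = s^2 - 2 x1 mod 53 = 40^2 - 2*45 = 26
y3 = s (x1 - x3) - y1 mod 53 = 40 * (45 - 26) - 18 = 0

2P = (26, 0)


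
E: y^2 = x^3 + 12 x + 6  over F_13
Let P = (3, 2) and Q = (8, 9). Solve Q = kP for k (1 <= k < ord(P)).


Enumerate multiples of P until we hit Q = (8, 9):
  1P = (3, 2)
  2P = (7, 11)
  3P = (4, 12)
  4P = (2, 8)
  5P = (5, 10)
  6P = (8, 4)
  7P = (11, 0)
  8P = (8, 9)
Match found at i = 8.

k = 8


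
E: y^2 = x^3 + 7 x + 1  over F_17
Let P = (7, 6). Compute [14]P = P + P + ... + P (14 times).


k = 14 = 1110_2 (binary, LSB first: 0111)
Double-and-add from P = (7, 6):
  bit 0 = 0: acc unchanged = O
  bit 1 = 1: acc = O + (1, 3) = (1, 3)
  bit 2 = 1: acc = (1, 3) + (14, 15) = (11, 10)
  bit 3 = 1: acc = (11, 10) + (6, 2) = (8, 5)

14P = (8, 5)


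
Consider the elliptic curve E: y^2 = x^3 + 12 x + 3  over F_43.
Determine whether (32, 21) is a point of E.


Check whether y^2 = x^3 + 12 x + 3 (mod 43) for (x, y) = (32, 21).
LHS: y^2 = 21^2 mod 43 = 11
RHS: x^3 + 12 x + 3 = 32^3 + 12*32 + 3 mod 43 = 2
LHS != RHS

No, not on the curve


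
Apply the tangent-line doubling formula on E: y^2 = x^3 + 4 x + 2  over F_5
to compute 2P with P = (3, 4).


Doubling: s = (3 x1^2 + a) / (2 y1)
s = (3*3^2 + 4) / (2*4) mod 5 = 2
x3 = s^2 - 2 x1 mod 5 = 2^2 - 2*3 = 3
y3 = s (x1 - x3) - y1 mod 5 = 2 * (3 - 3) - 4 = 1

2P = (3, 1)


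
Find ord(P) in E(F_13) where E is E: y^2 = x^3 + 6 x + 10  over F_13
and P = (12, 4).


Compute successive multiples of P until we hit O:
  1P = (12, 4)
  2P = (12, 9)
  3P = O

ord(P) = 3


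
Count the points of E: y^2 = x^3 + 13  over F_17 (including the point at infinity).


For each x in F_17, count y with y^2 = x^3 + 0 x + 13 mod 17:
  x = 0: RHS = 13, y in [8, 9]  -> 2 point(s)
  x = 2: RHS = 4, y in [2, 15]  -> 2 point(s)
  x = 4: RHS = 9, y in [3, 14]  -> 2 point(s)
  x = 5: RHS = 2, y in [6, 11]  -> 2 point(s)
  x = 6: RHS = 8, y in [5, 12]  -> 2 point(s)
  x = 7: RHS = 16, y in [4, 13]  -> 2 point(s)
  x = 8: RHS = 15, y in [7, 10]  -> 2 point(s)
  x = 11: RHS = 1, y in [1, 16]  -> 2 point(s)
  x = 13: RHS = 0, y in [0]  -> 1 point(s)
Affine points: 17. Add the point at infinity: total = 18.

#E(F_17) = 18


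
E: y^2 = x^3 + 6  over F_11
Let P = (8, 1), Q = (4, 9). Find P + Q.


P != Q, so use the chord formula.
s = (y2 - y1) / (x2 - x1) = (8) / (7) mod 11 = 9
x3 = s^2 - x1 - x2 mod 11 = 9^2 - 8 - 4 = 3
y3 = s (x1 - x3) - y1 mod 11 = 9 * (8 - 3) - 1 = 0

P + Q = (3, 0)


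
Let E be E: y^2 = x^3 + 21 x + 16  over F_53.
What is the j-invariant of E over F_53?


Delta = -16(4 a^3 + 27 b^2) mod 53 = 14
-1728 * (4 a)^3 = -1728 * (4*21)^3 mod 53 = 52
j = 52 * 14^(-1) mod 53 = 34

j = 34 (mod 53)


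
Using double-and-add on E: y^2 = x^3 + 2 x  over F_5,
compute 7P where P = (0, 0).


k = 7 = 111_2 (binary, LSB first: 111)
Double-and-add from P = (0, 0):
  bit 0 = 1: acc = O + (0, 0) = (0, 0)
  bit 1 = 1: acc = (0, 0) + O = (0, 0)
  bit 2 = 1: acc = (0, 0) + O = (0, 0)

7P = (0, 0)


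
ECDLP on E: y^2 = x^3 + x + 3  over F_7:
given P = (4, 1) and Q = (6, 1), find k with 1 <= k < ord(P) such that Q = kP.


Enumerate multiples of P until we hit Q = (6, 1):
  1P = (4, 1)
  2P = (6, 6)
  3P = (5, 0)
  4P = (6, 1)
Match found at i = 4.

k = 4


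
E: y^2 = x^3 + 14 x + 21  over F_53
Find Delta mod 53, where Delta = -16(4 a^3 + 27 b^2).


4 a^3 + 27 b^2 = 4*14^3 + 27*21^2 = 10976 + 11907 = 22883
Delta = -16 * (22883) = -366128
Delta mod 53 = 49

Delta = 49 (mod 53)


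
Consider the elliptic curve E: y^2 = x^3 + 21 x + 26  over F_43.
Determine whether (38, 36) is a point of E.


Check whether y^2 = x^3 + 21 x + 26 (mod 43) for (x, y) = (38, 36).
LHS: y^2 = 36^2 mod 43 = 6
RHS: x^3 + 21 x + 26 = 38^3 + 21*38 + 26 mod 43 = 11
LHS != RHS

No, not on the curve


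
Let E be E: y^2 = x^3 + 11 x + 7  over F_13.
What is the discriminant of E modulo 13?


4 a^3 + 27 b^2 = 4*11^3 + 27*7^2 = 5324 + 1323 = 6647
Delta = -16 * (6647) = -106352
Delta mod 13 = 1

Delta = 1 (mod 13)


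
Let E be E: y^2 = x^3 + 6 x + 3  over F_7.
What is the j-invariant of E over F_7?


Delta = -16(4 a^3 + 27 b^2) mod 7 = 5
-1728 * (4 a)^3 = -1728 * (4*6)^3 mod 7 = 6
j = 6 * 5^(-1) mod 7 = 4

j = 4 (mod 7)


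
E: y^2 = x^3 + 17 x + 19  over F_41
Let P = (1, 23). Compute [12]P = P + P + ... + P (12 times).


k = 12 = 1100_2 (binary, LSB first: 0011)
Double-and-add from P = (1, 23):
  bit 0 = 0: acc unchanged = O
  bit 1 = 0: acc unchanged = O
  bit 2 = 1: acc = O + (11, 26) = (11, 26)
  bit 3 = 1: acc = (11, 26) + (20, 6) = (20, 35)

12P = (20, 35)


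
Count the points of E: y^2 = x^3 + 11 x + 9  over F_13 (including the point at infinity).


For each x in F_13, count y with y^2 = x^3 + 11 x + 9 mod 13:
  x = 0: RHS = 9, y in [3, 10]  -> 2 point(s)
  x = 2: RHS = 0, y in [0]  -> 1 point(s)
  x = 3: RHS = 4, y in [2, 11]  -> 2 point(s)
  x = 4: RHS = 0, y in [0]  -> 1 point(s)
  x = 7: RHS = 0, y in [0]  -> 1 point(s)
  x = 10: RHS = 1, y in [1, 12]  -> 2 point(s)
  x = 12: RHS = 10, y in [6, 7]  -> 2 point(s)
Affine points: 11. Add the point at infinity: total = 12.

#E(F_13) = 12


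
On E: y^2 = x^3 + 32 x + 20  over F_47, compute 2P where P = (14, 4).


Doubling: s = (3 x1^2 + a) / (2 y1)
s = (3*14^2 + 32) / (2*4) mod 47 = 7
x3 = s^2 - 2 x1 mod 47 = 7^2 - 2*14 = 21
y3 = s (x1 - x3) - y1 mod 47 = 7 * (14 - 21) - 4 = 41

2P = (21, 41)


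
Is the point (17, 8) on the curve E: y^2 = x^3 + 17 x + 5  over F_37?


Check whether y^2 = x^3 + 17 x + 5 (mod 37) for (x, y) = (17, 8).
LHS: y^2 = 8^2 mod 37 = 27
RHS: x^3 + 17 x + 5 = 17^3 + 17*17 + 5 mod 37 = 27
LHS = RHS

Yes, on the curve


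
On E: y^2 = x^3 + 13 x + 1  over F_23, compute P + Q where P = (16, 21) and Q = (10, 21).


P != Q, so use the chord formula.
s = (y2 - y1) / (x2 - x1) = (0) / (17) mod 23 = 0
x3 = s^2 - x1 - x2 mod 23 = 0^2 - 16 - 10 = 20
y3 = s (x1 - x3) - y1 mod 23 = 0 * (16 - 20) - 21 = 2

P + Q = (20, 2)


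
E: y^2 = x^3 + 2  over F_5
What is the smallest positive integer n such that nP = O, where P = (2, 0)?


Compute successive multiples of P until we hit O:
  1P = (2, 0)
  2P = O

ord(P) = 2


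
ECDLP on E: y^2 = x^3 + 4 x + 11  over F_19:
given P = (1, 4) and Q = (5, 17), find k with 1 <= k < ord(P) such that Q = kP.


Enumerate multiples of P until we hit Q = (5, 17):
  1P = (1, 4)
  2P = (5, 2)
  3P = (18, 14)
  4P = (6, 2)
  5P = (0, 7)
  6P = (8, 17)
  7P = (15, 8)
  8P = (12, 1)
  9P = (10, 14)
  10P = (9, 4)
  11P = (9, 15)
  12P = (10, 5)
  13P = (12, 18)
  14P = (15, 11)
  15P = (8, 2)
  16P = (0, 12)
  17P = (6, 17)
  18P = (18, 5)
  19P = (5, 17)
Match found at i = 19.

k = 19


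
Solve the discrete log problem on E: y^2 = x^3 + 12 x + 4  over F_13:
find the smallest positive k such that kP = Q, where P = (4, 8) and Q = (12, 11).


Enumerate multiples of P until we hit Q = (12, 11):
  1P = (4, 8)
  2P = (2, 6)
  3P = (8, 1)
  4P = (0, 11)
  5P = (12, 11)
Match found at i = 5.

k = 5


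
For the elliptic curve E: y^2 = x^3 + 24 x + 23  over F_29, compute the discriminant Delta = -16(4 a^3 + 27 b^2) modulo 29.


4 a^3 + 27 b^2 = 4*24^3 + 27*23^2 = 55296 + 14283 = 69579
Delta = -16 * (69579) = -1113264
Delta mod 29 = 17

Delta = 17 (mod 29)


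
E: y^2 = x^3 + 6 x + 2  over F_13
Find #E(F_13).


For each x in F_13, count y with y^2 = x^3 + 6 x + 2 mod 13:
  x = 1: RHS = 9, y in [3, 10]  -> 2 point(s)
  x = 2: RHS = 9, y in [3, 10]  -> 2 point(s)
  x = 4: RHS = 12, y in [5, 8]  -> 2 point(s)
  x = 5: RHS = 1, y in [1, 12]  -> 2 point(s)
  x = 7: RHS = 10, y in [6, 7]  -> 2 point(s)
  x = 8: RHS = 3, y in [4, 9]  -> 2 point(s)
  x = 10: RHS = 9, y in [3, 10]  -> 2 point(s)
Affine points: 14. Add the point at infinity: total = 15.

#E(F_13) = 15


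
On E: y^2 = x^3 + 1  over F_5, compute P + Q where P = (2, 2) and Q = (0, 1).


P != Q, so use the chord formula.
s = (y2 - y1) / (x2 - x1) = (4) / (3) mod 5 = 3
x3 = s^2 - x1 - x2 mod 5 = 3^2 - 2 - 0 = 2
y3 = s (x1 - x3) - y1 mod 5 = 3 * (2 - 2) - 2 = 3

P + Q = (2, 3)


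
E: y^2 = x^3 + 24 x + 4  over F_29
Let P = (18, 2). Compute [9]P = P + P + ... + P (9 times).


k = 9 = 1001_2 (binary, LSB first: 1001)
Double-and-add from P = (18, 2):
  bit 0 = 1: acc = O + (18, 2) = (18, 2)
  bit 1 = 0: acc unchanged = (18, 2)
  bit 2 = 0: acc unchanged = (18, 2)
  bit 3 = 1: acc = (18, 2) + (7, 14) = (27, 21)

9P = (27, 21)


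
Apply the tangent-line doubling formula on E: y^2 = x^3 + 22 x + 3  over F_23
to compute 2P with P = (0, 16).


Doubling: s = (3 x1^2 + a) / (2 y1)
s = (3*0^2 + 22) / (2*16) mod 23 = 5
x3 = s^2 - 2 x1 mod 23 = 5^2 - 2*0 = 2
y3 = s (x1 - x3) - y1 mod 23 = 5 * (0 - 2) - 16 = 20

2P = (2, 20)


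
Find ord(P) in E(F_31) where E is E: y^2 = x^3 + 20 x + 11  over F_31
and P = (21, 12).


Compute successive multiples of P until we hit O:
  1P = (21, 12)
  2P = (29, 26)
  3P = (17, 26)
  4P = (13, 22)
  5P = (16, 5)
  6P = (22, 30)
  7P = (2, 20)
  8P = (5, 9)
  ... (continuing to 34P)
  34P = O

ord(P) = 34


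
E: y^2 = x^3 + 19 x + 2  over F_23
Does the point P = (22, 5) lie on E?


Check whether y^2 = x^3 + 19 x + 2 (mod 23) for (x, y) = (22, 5).
LHS: y^2 = 5^2 mod 23 = 2
RHS: x^3 + 19 x + 2 = 22^3 + 19*22 + 2 mod 23 = 5
LHS != RHS

No, not on the curve


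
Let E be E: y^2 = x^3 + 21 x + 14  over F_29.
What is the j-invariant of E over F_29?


Delta = -16(4 a^3 + 27 b^2) mod 29 = 6
-1728 * (4 a)^3 = -1728 * (4*21)^3 mod 29 = 24
j = 24 * 6^(-1) mod 29 = 4

j = 4 (mod 29)


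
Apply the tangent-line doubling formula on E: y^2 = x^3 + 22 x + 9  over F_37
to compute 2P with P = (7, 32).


Doubling: s = (3 x1^2 + a) / (2 y1)
s = (3*7^2 + 22) / (2*32) mod 37 = 9
x3 = s^2 - 2 x1 mod 37 = 9^2 - 2*7 = 30
y3 = s (x1 - x3) - y1 mod 37 = 9 * (7 - 30) - 32 = 20

2P = (30, 20)


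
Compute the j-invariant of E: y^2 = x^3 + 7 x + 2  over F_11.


Delta = -16(4 a^3 + 27 b^2) mod 11 = 3
-1728 * (4 a)^3 = -1728 * (4*7)^3 mod 11 = 4
j = 4 * 3^(-1) mod 11 = 5

j = 5 (mod 11)


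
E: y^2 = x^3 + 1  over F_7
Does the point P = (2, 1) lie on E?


Check whether y^2 = x^3 + 0 x + 1 (mod 7) for (x, y) = (2, 1).
LHS: y^2 = 1^2 mod 7 = 1
RHS: x^3 + 0 x + 1 = 2^3 + 0*2 + 1 mod 7 = 2
LHS != RHS

No, not on the curve


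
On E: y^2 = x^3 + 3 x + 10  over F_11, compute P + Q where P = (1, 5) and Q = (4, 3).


P != Q, so use the chord formula.
s = (y2 - y1) / (x2 - x1) = (9) / (3) mod 11 = 3
x3 = s^2 - x1 - x2 mod 11 = 3^2 - 1 - 4 = 4
y3 = s (x1 - x3) - y1 mod 11 = 3 * (1 - 4) - 5 = 8

P + Q = (4, 8)


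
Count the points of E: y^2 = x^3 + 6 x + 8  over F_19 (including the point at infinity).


For each x in F_19, count y with y^2 = x^3 + 6 x + 8 mod 19:
  x = 2: RHS = 9, y in [3, 16]  -> 2 point(s)
  x = 4: RHS = 1, y in [1, 18]  -> 2 point(s)
  x = 5: RHS = 11, y in [7, 12]  -> 2 point(s)
  x = 8: RHS = 17, y in [6, 13]  -> 2 point(s)
  x = 10: RHS = 4, y in [2, 17]  -> 2 point(s)
  x = 14: RHS = 5, y in [9, 10]  -> 2 point(s)
  x = 16: RHS = 1, y in [1, 18]  -> 2 point(s)
  x = 17: RHS = 7, y in [8, 11]  -> 2 point(s)
  x = 18: RHS = 1, y in [1, 18]  -> 2 point(s)
Affine points: 18. Add the point at infinity: total = 19.

#E(F_19) = 19


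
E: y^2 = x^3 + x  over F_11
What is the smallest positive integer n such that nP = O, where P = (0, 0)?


Compute successive multiples of P until we hit O:
  1P = (0, 0)
  2P = O

ord(P) = 2


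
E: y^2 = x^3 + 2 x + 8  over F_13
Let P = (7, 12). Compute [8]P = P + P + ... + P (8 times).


k = 8 = 1000_2 (binary, LSB first: 0001)
Double-and-add from P = (7, 12):
  bit 0 = 0: acc unchanged = O
  bit 1 = 0: acc unchanged = O
  bit 2 = 0: acc unchanged = O
  bit 3 = 1: acc = O + (9, 12) = (9, 12)

8P = (9, 12)


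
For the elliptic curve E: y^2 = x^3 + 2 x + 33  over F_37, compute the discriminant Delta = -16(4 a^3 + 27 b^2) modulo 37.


4 a^3 + 27 b^2 = 4*2^3 + 27*33^2 = 32 + 29403 = 29435
Delta = -16 * (29435) = -470960
Delta mod 37 = 13

Delta = 13 (mod 37)


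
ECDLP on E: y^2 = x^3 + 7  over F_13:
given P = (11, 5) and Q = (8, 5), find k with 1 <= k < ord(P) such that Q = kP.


Enumerate multiples of P until we hit Q = (8, 5):
  1P = (11, 5)
  2P = (7, 5)
  3P = (8, 8)
  4P = (8, 5)
Match found at i = 4.

k = 4


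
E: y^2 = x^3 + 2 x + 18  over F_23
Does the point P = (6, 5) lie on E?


Check whether y^2 = x^3 + 2 x + 18 (mod 23) for (x, y) = (6, 5).
LHS: y^2 = 5^2 mod 23 = 2
RHS: x^3 + 2 x + 18 = 6^3 + 2*6 + 18 mod 23 = 16
LHS != RHS

No, not on the curve


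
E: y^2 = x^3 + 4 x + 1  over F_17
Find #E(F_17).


For each x in F_17, count y with y^2 = x^3 + 4 x + 1 mod 17:
  x = 0: RHS = 1, y in [1, 16]  -> 2 point(s)
  x = 2: RHS = 0, y in [0]  -> 1 point(s)
  x = 4: RHS = 13, y in [8, 9]  -> 2 point(s)
  x = 7: RHS = 15, y in [7, 10]  -> 2 point(s)
  x = 8: RHS = 1, y in [1, 16]  -> 2 point(s)
  x = 9: RHS = 1, y in [1, 16]  -> 2 point(s)
  x = 10: RHS = 4, y in [2, 15]  -> 2 point(s)
  x = 11: RHS = 16, y in [4, 13]  -> 2 point(s)
  x = 12: RHS = 9, y in [3, 14]  -> 2 point(s)
  x = 14: RHS = 13, y in [8, 9]  -> 2 point(s)
  x = 15: RHS = 2, y in [6, 11]  -> 2 point(s)
  x = 16: RHS = 13, y in [8, 9]  -> 2 point(s)
Affine points: 23. Add the point at infinity: total = 24.

#E(F_17) = 24


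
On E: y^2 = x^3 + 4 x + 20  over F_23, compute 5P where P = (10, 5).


k = 5 = 101_2 (binary, LSB first: 101)
Double-and-add from P = (10, 5):
  bit 0 = 1: acc = O + (10, 5) = (10, 5)
  bit 1 = 0: acc unchanged = (10, 5)
  bit 2 = 1: acc = (10, 5) + (8, 9) = (9, 16)

5P = (9, 16)


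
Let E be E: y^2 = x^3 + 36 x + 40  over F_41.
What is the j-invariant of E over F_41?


Delta = -16(4 a^3 + 27 b^2) mod 41 = 24
-1728 * (4 a)^3 = -1728 * (4*36)^3 mod 41 = 30
j = 30 * 24^(-1) mod 41 = 32

j = 32 (mod 41)


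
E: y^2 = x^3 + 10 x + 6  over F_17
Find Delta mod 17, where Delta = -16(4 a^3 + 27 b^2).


4 a^3 + 27 b^2 = 4*10^3 + 27*6^2 = 4000 + 972 = 4972
Delta = -16 * (4972) = -79552
Delta mod 17 = 8

Delta = 8 (mod 17)


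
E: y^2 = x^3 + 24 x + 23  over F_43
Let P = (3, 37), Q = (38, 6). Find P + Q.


P != Q, so use the chord formula.
s = (y2 - y1) / (x2 - x1) = (12) / (35) mod 43 = 20
x3 = s^2 - x1 - x2 mod 43 = 20^2 - 3 - 38 = 15
y3 = s (x1 - x3) - y1 mod 43 = 20 * (3 - 15) - 37 = 24

P + Q = (15, 24)


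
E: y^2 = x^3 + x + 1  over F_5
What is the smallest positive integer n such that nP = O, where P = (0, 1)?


Compute successive multiples of P until we hit O:
  1P = (0, 1)
  2P = (4, 2)
  3P = (2, 1)
  4P = (3, 4)
  5P = (3, 1)
  6P = (2, 4)
  7P = (4, 3)
  8P = (0, 4)
  ... (continuing to 9P)
  9P = O

ord(P) = 9


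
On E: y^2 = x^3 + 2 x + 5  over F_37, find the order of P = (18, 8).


Compute successive multiples of P until we hit O:
  1P = (18, 8)
  2P = (27, 13)
  3P = (22, 35)
  4P = (31, 6)
  5P = (34, 3)
  6P = (26, 13)
  7P = (9, 30)
  8P = (21, 24)
  ... (continuing to 35P)
  35P = O

ord(P) = 35
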